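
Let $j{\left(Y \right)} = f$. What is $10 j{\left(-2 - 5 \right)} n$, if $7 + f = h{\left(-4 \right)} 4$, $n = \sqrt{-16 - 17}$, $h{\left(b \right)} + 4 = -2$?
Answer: $- 310 i \sqrt{33} \approx - 1780.8 i$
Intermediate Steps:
$h{\left(b \right)} = -6$ ($h{\left(b \right)} = -4 - 2 = -6$)
$n = i \sqrt{33}$ ($n = \sqrt{-33} = i \sqrt{33} \approx 5.7446 i$)
$f = -31$ ($f = -7 - 24 = -31$)
$j{\left(Y \right)} = -31$
$10 j{\left(-2 - 5 \right)} n = 10 \left(-31\right) i \sqrt{33} = - 310 i \sqrt{33}$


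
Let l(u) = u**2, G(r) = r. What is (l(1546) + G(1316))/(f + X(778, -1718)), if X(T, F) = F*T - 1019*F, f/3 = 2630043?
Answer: 2391432/8304167 ≈ 0.28798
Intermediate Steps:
f = 7890129 (f = 3*2630043 = 7890129)
X(T, F) = -1019*F + F*T
(l(1546) + G(1316))/(f + X(778, -1718)) = (1546**2 + 1316)/(7890129 - 1718*(-1019 + 778)) = (2390116 + 1316)/(7890129 - 1718*(-241)) = 2391432/(7890129 + 414038) = 2391432/8304167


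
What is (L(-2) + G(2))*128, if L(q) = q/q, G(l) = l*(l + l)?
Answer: 1152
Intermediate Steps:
G(l) = 2*l**2 (G(l) = l*(2*l) = 2*l**2)
L(q) = 1
(L(-2) + G(2))*128 = (1 + 2*2**2)*128 = (1 + 2*4)*128 = (1 + 8)*128 = 9*128 = 1152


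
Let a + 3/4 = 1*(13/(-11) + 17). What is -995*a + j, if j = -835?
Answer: -696425/44 ≈ -15828.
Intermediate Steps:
a = 663/44 (a = -¾ + 1*(13/(-11) + 17) = -¾ + 1*(13*(-1/11) + 17) = -¾ + 1*(-13/11 + 17) = -¾ + 1*(174/11) = -¾ + 174/11 = 663/44 ≈ 15.068)
-995*a + j = -995*663/44 - 835 = -659685/44 - 835 = -696425/44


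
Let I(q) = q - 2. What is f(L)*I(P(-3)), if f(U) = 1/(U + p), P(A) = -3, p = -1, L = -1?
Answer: 5/2 ≈ 2.5000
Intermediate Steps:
I(q) = -2 + q
f(U) = 1/(-1 + U) (f(U) = 1/(U - 1) = 1/(-1 + U))
f(L)*I(P(-3)) = (-2 - 3)/(-1 - 1) = -5/(-2) = -½*(-5) = 5/2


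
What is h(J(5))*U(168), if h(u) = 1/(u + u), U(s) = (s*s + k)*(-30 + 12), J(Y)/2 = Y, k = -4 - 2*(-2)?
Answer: -127008/5 ≈ -25402.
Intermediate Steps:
k = 0 (k = -4 + 4 = 0)
J(Y) = 2*Y
U(s) = -18*s² (U(s) = (s*s + 0)*(-30 + 12) = (s² + 0)*(-18) = s²*(-18) = -18*s²)
h(u) = 1/(2*u)
h(J(5))*U(168) = (1/(2*((2*5))))*(-18*168²) = ((½)/10)*(-18*28224) = ((½)*(⅒))*(-508032) = (1/20)*(-508032) = -127008/5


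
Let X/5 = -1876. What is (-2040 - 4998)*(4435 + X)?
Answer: 34802910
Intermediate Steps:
X = -9380 (X = 5*(-1876) = -9380)
(-2040 - 4998)*(4435 + X) = (-2040 - 4998)*(4435 - 9380) = -7038*(-4945) = 34802910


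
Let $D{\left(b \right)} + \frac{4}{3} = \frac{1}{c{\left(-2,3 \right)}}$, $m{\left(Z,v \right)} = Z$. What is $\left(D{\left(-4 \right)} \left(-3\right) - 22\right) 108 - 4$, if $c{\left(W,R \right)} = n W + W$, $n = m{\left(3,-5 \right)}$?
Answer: $- \frac{3815}{2} \approx -1907.5$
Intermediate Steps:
$n = 3$
$c{\left(W,R \right)} = 4 W$ ($c{\left(W,R \right)} = 3 W + W = 4 W$)
$D{\left(b \right)} = - \frac{35}{24}$ ($D{\left(b \right)} = - \frac{4}{3} + \frac{1}{4 \left(-2\right)} = - \frac{4}{3} + \frac{1}{-8} = - \frac{4}{3} - \frac{1}{8} = - \frac{35}{24}$)
$\left(D{\left(-4 \right)} \left(-3\right) - 22\right) 108 - 4 = \left(\left(- \frac{35}{24}\right) \left(-3\right) - 22\right) 108 - 4 = \left(\frac{35}{8} - 22\right) 108 - 4 = \left(- \frac{141}{8}\right) 108 - 4 = - \frac{3807}{2} - 4 = - \frac{3815}{2}$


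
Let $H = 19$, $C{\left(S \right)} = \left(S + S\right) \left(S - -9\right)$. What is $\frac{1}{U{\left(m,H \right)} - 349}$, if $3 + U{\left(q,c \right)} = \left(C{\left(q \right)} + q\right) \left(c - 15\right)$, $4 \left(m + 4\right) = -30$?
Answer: $- \frac{1}{168} \approx -0.0059524$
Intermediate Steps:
$C{\left(S \right)} = 2 S \left(9 + S\right)$ ($C{\left(S \right)} = 2 S \left(S + 9\right) = 2 S \left(9 + S\right)$)
$m = - \frac{23}{2}$ ($m = -4 + \frac{1}{4} \left(-30\right) = -4 - \frac{15}{2} = - \frac{23}{2} \approx -11.5$)
$U{\left(q,c \right)} = -3 + \left(-15 + c\right) \left(q + 2 q \left(9 + q\right)\right)$ ($U{\left(q,c \right)} = -3 + \left(2 q \left(9 + q\right) + q\right) \left(c - 15\right) = -3 + \left(q + 2 q \left(9 + q\right)\right) \left(-15 + c\right) = -3 + \left(-15 + c\right) \left(q + 2 q \left(9 + q\right)\right)$)
$\frac{1}{U{\left(m,H \right)} - 349} = \frac{1}{\left(-3 - - \frac{6555}{2} - 30 \left(- \frac{23}{2}\right)^{2} + 2 \cdot 19 \left(- \frac{23}{2}\right)^{2} + 19 \cdot 19 \left(- \frac{23}{2}\right)\right) - 349} = \frac{1}{\left(-3 + \frac{6555}{2} - \frac{7935}{2} + 2 \cdot 19 \cdot \frac{529}{4} - \frac{8303}{2}\right) - 349} = \frac{1}{\left(-3 + \frac{6555}{2} - \frac{7935}{2} + \frac{10051}{2} - \frac{8303}{2}\right) - 349} = \frac{1}{181 - 349} = \frac{1}{-168} = - \frac{1}{168}$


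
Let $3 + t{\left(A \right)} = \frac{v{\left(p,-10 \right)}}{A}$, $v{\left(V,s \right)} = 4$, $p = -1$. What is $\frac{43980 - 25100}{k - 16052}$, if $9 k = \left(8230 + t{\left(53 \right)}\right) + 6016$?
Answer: $- \frac{9005760}{6901921} \approx -1.3048$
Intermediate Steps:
$t{\left(A \right)} = -3 + \frac{4}{A}$
$k = \frac{754883}{477}$ ($k = \frac{\left(8230 - \left(3 - \frac{4}{53}\right)\right) + 6016}{9} = \frac{\left(8230 + \left(-3 + 4 \cdot \frac{1}{53}\right)\right) + 6016}{9} = \frac{\left(8230 + \left(-3 + \frac{4}{53}\right)\right) + 6016}{9} = \frac{\left(8230 - \frac{155}{53}\right) + 6016}{9} = \frac{\frac{436035}{53} + 6016}{9} = \frac{1}{9} \cdot \frac{754883}{53} = \frac{754883}{477} \approx 1582.6$)
$\frac{43980 - 25100}{k - 16052} = \frac{43980 - 25100}{\frac{754883}{477} - 16052} = \frac{18880}{- \frac{6901921}{477}} = 18880 \left(- \frac{477}{6901921}\right) = - \frac{9005760}{6901921}$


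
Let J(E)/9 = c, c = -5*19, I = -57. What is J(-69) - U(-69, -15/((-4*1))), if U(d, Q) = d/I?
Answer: -16268/19 ≈ -856.21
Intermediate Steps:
c = -95
J(E) = -855 (J(E) = 9*(-95) = -855)
U(d, Q) = -d/57 (U(d, Q) = d/(-57) = d*(-1/57) = -d/57)
J(-69) - U(-69, -15/((-4*1))) = -855 - (-1)*(-69)/57 = -855 - 1*23/19 = -855 - 23/19 = -16268/19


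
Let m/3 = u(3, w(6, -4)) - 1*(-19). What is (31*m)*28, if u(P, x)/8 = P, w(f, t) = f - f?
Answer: 111972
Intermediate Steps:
w(f, t) = 0
u(P, x) = 8*P
m = 129 (m = 3*(8*3 - 1*(-19)) = 3*(24 + 19) = 3*43 = 129)
(31*m)*28 = (31*129)*28 = 3999*28 = 111972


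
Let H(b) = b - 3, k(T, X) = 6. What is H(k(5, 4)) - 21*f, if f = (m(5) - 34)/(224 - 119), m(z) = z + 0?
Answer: 44/5 ≈ 8.8000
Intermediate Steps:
m(z) = z
H(b) = -3 + b
f = -29/105 (f = (5 - 34)/(224 - 119) = -29/105 ≈ -0.27619)
H(k(5, 4)) - 21*f = (-3 + 6) - 21*(-29/105) = 3 + 29/5 = 44/5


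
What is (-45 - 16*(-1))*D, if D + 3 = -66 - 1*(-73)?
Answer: -116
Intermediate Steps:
D = 4 (D = -3 + (-66 - 1*(-73)) = -3 + (-66 + 73) = -3 + 7 = 4)
(-45 - 16*(-1))*D = (-45 - 16*(-1))*4 = (-45 + 16)*4 = -29*4 = -116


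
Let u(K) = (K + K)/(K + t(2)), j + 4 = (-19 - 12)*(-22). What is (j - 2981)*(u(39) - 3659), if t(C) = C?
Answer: 345314123/41 ≈ 8.4223e+6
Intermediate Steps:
j = 678 (j = -4 + (-19 - 12)*(-22) = -4 - 31*(-22) = -4 + 682 = 678)
u(K) = 2*K/(2 + K) (u(K) = (K + K)/(K + 2) = (2*K)/(2 + K) = 2*K/(2 + K))
(j - 2981)*(u(39) - 3659) = (678 - 2981)*(2*39/(2 + 39) - 3659) = -2303*(2*39/41 - 3659) = -2303*(2*39*(1/41) - 3659) = -2303*(78/41 - 3659) = -2303*(-149941/41) = 345314123/41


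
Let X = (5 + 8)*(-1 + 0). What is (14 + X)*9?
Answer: 9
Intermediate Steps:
X = -13 (X = 13*(-1) = -13)
(14 + X)*9 = (14 - 13)*9 = 1*9 = 9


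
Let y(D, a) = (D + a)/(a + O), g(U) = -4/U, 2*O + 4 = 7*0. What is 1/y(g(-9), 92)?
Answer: 405/416 ≈ 0.97356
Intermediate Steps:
O = -2 (O = -2 + (7*0)/2 = -2 + (1/2)*0 = -2 + 0 = -2)
y(D, a) = (D + a)/(-2 + a) (y(D, a) = (D + a)/(a - 2) = (D + a)/(-2 + a))
1/y(g(-9), 92) = 1/((-4/(-9) + 92)/(-2 + 92)) = 1/((-4*(-1/9) + 92)/90) = 1/((4/9 + 92)/90) = 1/((1/90)*(832/9)) = 1/(416/405) = 405/416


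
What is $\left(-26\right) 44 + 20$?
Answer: $-1124$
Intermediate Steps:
$\left(-26\right) 44 + 20 = -1144 + 20 = -1124$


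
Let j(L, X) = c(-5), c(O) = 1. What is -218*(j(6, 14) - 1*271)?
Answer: 58860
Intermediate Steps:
j(L, X) = 1
-218*(j(6, 14) - 1*271) = -218*(1 - 1*271) = -218*(1 - 271) = -218*(-270) = 58860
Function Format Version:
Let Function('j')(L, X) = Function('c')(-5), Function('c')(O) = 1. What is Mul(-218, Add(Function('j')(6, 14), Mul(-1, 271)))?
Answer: 58860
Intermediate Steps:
Function('j')(L, X) = 1
Mul(-218, Add(Function('j')(6, 14), Mul(-1, 271))) = Mul(-218, Add(1, Mul(-1, 271))) = Mul(-218, Add(1, -271)) = Mul(-218, -270) = 58860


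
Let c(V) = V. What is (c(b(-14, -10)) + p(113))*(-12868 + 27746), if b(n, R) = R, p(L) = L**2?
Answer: 189828402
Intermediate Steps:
(c(b(-14, -10)) + p(113))*(-12868 + 27746) = (-10 + 113**2)*(-12868 + 27746) = (-10 + 12769)*14878 = 12759*14878 = 189828402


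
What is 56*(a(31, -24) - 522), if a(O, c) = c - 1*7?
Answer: -30968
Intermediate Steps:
a(O, c) = -7 + c (a(O, c) = c - 7 = -7 + c)
56*(a(31, -24) - 522) = 56*((-7 - 24) - 522) = 56*(-31 - 522) = 56*(-553) = -30968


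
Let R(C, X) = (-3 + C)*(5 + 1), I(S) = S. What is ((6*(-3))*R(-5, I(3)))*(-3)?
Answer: -2592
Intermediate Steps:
R(C, X) = -18 + 6*C (R(C, X) = (-3 + C)*6 = -18 + 6*C)
((6*(-3))*R(-5, I(3)))*(-3) = ((6*(-3))*(-18 + 6*(-5)))*(-3) = -18*(-18 - 30)*(-3) = -18*(-48)*(-3) = 864*(-3) = -2592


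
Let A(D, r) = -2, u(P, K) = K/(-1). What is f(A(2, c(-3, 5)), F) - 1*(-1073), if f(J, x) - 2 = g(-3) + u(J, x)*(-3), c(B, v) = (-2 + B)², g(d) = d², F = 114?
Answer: 1426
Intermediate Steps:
u(P, K) = -K (u(P, K) = K*(-1) = -K)
f(J, x) = 11 + 3*x (f(J, x) = 2 + ((-3)² - x*(-3)) = 2 + (9 + 3*x) = 11 + 3*x)
f(A(2, c(-3, 5)), F) - 1*(-1073) = (11 + 3*114) - 1*(-1073) = (11 + 342) + 1073 = 353 + 1073 = 1426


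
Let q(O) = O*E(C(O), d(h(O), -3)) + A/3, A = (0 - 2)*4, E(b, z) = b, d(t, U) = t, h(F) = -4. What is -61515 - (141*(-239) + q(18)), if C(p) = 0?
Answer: -83440/3 ≈ -27813.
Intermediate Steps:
A = -8 (A = -2*4 = -8)
q(O) = -8/3 (q(O) = O*0 - 8/3 = 0 - 8*⅓ = 0 - 8/3 = -8/3)
-61515 - (141*(-239) + q(18)) = -61515 - (141*(-239) - 8/3) = -61515 - (-33699 - 8/3) = -61515 - 1*(-101105/3) = -61515 + 101105/3 = -83440/3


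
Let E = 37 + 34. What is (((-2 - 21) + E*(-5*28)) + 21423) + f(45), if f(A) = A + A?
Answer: 11550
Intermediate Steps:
f(A) = 2*A
E = 71
(((-2 - 21) + E*(-5*28)) + 21423) + f(45) = (((-2 - 21) + 71*(-5*28)) + 21423) + 2*45 = ((-23 + 71*(-140)) + 21423) + 90 = ((-23 - 9940) + 21423) + 90 = (-9963 + 21423) + 90 = 11460 + 90 = 11550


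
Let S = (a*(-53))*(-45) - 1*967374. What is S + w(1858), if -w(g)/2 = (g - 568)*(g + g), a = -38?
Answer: -10645284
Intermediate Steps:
w(g) = -4*g*(-568 + g) (w(g) = -2*(g - 568)*(g + g) = -2*(-568 + g)*2*g = -4*g*(-568 + g))
S = -1058004 (S = -38*(-53)*(-45) - 1*967374 = 2014*(-45) - 967374 = -90630 - 967374 = -1058004)
S + w(1858) = -1058004 + 4*1858*(568 - 1*1858) = -1058004 + 4*1858*(568 - 1858) = -1058004 + 4*1858*(-1290) = -1058004 - 9587280 = -10645284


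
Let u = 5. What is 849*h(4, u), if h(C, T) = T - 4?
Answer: 849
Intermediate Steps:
h(C, T) = -4 + T
849*h(4, u) = 849*(-4 + 5) = 849*1 = 849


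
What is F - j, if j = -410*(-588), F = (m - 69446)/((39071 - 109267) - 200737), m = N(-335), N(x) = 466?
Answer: -65316458660/270933 ≈ -2.4108e+5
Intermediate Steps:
m = 466
F = 68980/270933 (F = (466 - 69446)/((39071 - 109267) - 200737) = -68980/(-70196 - 200737) = -68980/(-270933) = -68980*(-1/270933) = 68980/270933 ≈ 0.25460)
j = 241080
F - j = 68980/270933 - 1*241080 = 68980/270933 - 241080 = -65316458660/270933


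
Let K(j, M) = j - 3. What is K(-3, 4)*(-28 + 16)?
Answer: 72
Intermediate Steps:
K(j, M) = -3 + j
K(-3, 4)*(-28 + 16) = (-3 - 3)*(-28 + 16) = -6*(-12) = 72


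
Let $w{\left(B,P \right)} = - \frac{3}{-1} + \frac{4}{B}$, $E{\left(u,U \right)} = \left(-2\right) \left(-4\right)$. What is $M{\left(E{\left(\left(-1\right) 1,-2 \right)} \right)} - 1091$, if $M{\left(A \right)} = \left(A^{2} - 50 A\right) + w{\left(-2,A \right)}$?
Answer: $-1426$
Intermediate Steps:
$E{\left(u,U \right)} = 8$
$w{\left(B,P \right)} = 3 + \frac{4}{B}$ ($w{\left(B,P \right)} = \left(-3\right) \left(-1\right) + \frac{4}{B} = 3 + \frac{4}{B}$)
$M{\left(A \right)} = 1 + A^{2} - 50 A$ ($M{\left(A \right)} = \left(A^{2} - 50 A\right) + \left(3 + \frac{4}{-2}\right) = \left(A^{2} - 50 A\right) + \left(3 + 4 \left(- \frac{1}{2}\right)\right) = \left(A^{2} - 50 A\right) + \left(3 - 2\right) = \left(A^{2} - 50 A\right) + 1 = 1 + A^{2} - 50 A$)
$M{\left(E{\left(\left(-1\right) 1,-2 \right)} \right)} - 1091 = \left(1 + 8^{2} - 400\right) - 1091 = \left(1 + 64 - 400\right) - 1091 = -335 - 1091 = -1426$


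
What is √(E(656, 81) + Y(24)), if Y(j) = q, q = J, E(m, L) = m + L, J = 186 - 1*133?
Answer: √790 ≈ 28.107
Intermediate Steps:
J = 53 (J = 186 - 133 = 53)
E(m, L) = L + m
q = 53
Y(j) = 53
√(E(656, 81) + Y(24)) = √((81 + 656) + 53) = √(737 + 53) = √790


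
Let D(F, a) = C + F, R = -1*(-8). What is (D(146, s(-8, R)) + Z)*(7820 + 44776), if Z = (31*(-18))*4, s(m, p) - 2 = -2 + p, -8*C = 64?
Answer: -110136024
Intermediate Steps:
C = -8 (C = -⅛*64 = -8)
R = 8
s(m, p) = p (s(m, p) = 2 + (-2 + p) = p)
Z = -2232 (Z = -558*4 = -2232)
D(F, a) = -8 + F
(D(146, s(-8, R)) + Z)*(7820 + 44776) = ((-8 + 146) - 2232)*(7820 + 44776) = (138 - 2232)*52596 = -2094*52596 = -110136024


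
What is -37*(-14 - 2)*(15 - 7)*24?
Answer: 113664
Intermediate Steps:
-37*(-14 - 2)*(15 - 7)*24 = -(-592)*8*24 = -37*(-128)*24 = 4736*24 = 113664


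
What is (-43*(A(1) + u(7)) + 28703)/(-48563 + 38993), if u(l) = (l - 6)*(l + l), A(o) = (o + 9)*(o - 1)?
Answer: -323/110 ≈ -2.9364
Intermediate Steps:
A(o) = (-1 + o)*(9 + o) (A(o) = (9 + o)*(-1 + o) = (-1 + o)*(9 + o))
u(l) = 2*l*(-6 + l) (u(l) = (-6 + l)*(2*l) = 2*l*(-6 + l))
(-43*(A(1) + u(7)) + 28703)/(-48563 + 38993) = (-43*((-9 + 1**2 + 8*1) + 2*7*(-6 + 7)) + 28703)/(-48563 + 38993) = (-43*((-9 + 1 + 8) + 2*7*1) + 28703)/(-9570) = (-43*(0 + 14) + 28703)*(-1/9570) = (-43*14 + 28703)*(-1/9570) = (-602 + 28703)*(-1/9570) = 28101*(-1/9570) = -323/110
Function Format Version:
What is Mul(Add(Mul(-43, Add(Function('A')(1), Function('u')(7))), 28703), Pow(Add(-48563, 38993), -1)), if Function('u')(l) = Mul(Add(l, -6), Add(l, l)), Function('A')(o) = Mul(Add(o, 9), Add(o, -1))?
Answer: Rational(-323, 110) ≈ -2.9364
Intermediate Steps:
Function('A')(o) = Mul(Add(-1, o), Add(9, o)) (Function('A')(o) = Mul(Add(9, o), Add(-1, o)) = Mul(Add(-1, o), Add(9, o)))
Function('u')(l) = Mul(2, l, Add(-6, l)) (Function('u')(l) = Mul(Add(-6, l), Mul(2, l)) = Mul(2, l, Add(-6, l)))
Mul(Add(Mul(-43, Add(Function('A')(1), Function('u')(7))), 28703), Pow(Add(-48563, 38993), -1)) = Mul(Add(Mul(-43, Add(Add(-9, Pow(1, 2), Mul(8, 1)), Mul(2, 7, Add(-6, 7)))), 28703), Pow(Add(-48563, 38993), -1)) = Mul(Add(Mul(-43, Add(Add(-9, 1, 8), Mul(2, 7, 1))), 28703), Pow(-9570, -1)) = Mul(Add(Mul(-43, Add(0, 14)), 28703), Rational(-1, 9570)) = Mul(Add(Mul(-43, 14), 28703), Rational(-1, 9570)) = Mul(Add(-602, 28703), Rational(-1, 9570)) = Mul(28101, Rational(-1, 9570)) = Rational(-323, 110)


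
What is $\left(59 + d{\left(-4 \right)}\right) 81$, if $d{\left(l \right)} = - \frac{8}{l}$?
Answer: $4941$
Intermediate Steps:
$\left(59 + d{\left(-4 \right)}\right) 81 = \left(59 - \frac{8}{-4}\right) 81 = \left(59 - -2\right) 81 = \left(59 + 2\right) 81 = 61 \cdot 81 = 4941$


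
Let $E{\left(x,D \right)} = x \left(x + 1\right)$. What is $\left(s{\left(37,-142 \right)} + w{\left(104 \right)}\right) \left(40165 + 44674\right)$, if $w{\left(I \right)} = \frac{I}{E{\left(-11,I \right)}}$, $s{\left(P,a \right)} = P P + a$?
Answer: $\frac{5729771543}{55} \approx 1.0418 \cdot 10^{8}$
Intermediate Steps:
$E{\left(x,D \right)} = x \left(1 + x\right)$
$s{\left(P,a \right)} = a + P^{2}$ ($s{\left(P,a \right)} = P^{2} + a = a + P^{2}$)
$w{\left(I \right)} = \frac{I}{110}$ ($w{\left(I \right)} = \frac{I}{\left(-11\right) \left(1 - 11\right)} = \frac{I}{\left(-11\right) \left(-10\right)} = \frac{I}{110}$)
$\left(s{\left(37,-142 \right)} + w{\left(104 \right)}\right) \left(40165 + 44674\right) = \left(\left(-142 + 37^{2}\right) + \frac{1}{110} \cdot 104\right) \left(40165 + 44674\right) = \left(\left(-142 + 1369\right) + \frac{52}{55}\right) 84839 = \left(1227 + \frac{52}{55}\right) 84839 = \frac{67537}{55} \cdot 84839 = \frac{5729771543}{55}$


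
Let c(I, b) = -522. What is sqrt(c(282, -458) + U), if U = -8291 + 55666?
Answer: sqrt(46853) ≈ 216.46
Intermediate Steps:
U = 47375
sqrt(c(282, -458) + U) = sqrt(-522 + 47375) = sqrt(46853)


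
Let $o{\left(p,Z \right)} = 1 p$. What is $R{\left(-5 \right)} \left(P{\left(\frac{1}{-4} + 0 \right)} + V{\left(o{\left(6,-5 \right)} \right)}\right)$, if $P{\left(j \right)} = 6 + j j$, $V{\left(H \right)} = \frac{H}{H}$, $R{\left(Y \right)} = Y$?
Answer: $- \frac{565}{16} \approx -35.313$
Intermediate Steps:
$o{\left(p,Z \right)} = p$
$V{\left(H \right)} = 1$
$P{\left(j \right)} = 6 + j^{2}$
$R{\left(-5 \right)} \left(P{\left(\frac{1}{-4} + 0 \right)} + V{\left(o{\left(6,-5 \right)} \right)}\right) = - 5 \left(\left(6 + \left(\frac{1}{-4} + 0\right)^{2}\right) + 1\right) = - 5 \left(\left(6 + \left(- \frac{1}{4} + 0\right)^{2}\right) + 1\right) = - 5 \left(\left(6 + \left(- \frac{1}{4}\right)^{2}\right) + 1\right) = - 5 \left(\left(6 + \frac{1}{16}\right) + 1\right) = - 5 \left(\frac{97}{16} + 1\right) = \left(-5\right) \frac{113}{16} = - \frac{565}{16}$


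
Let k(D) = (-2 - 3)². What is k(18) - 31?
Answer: -6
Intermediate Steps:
k(D) = 25 (k(D) = (-5)² = 25)
k(18) - 31 = 25 - 31 = -6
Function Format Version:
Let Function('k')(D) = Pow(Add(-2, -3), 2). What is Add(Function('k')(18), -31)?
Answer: -6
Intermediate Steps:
Function('k')(D) = 25 (Function('k')(D) = Pow(-5, 2) = 25)
Add(Function('k')(18), -31) = Add(25, -31) = -6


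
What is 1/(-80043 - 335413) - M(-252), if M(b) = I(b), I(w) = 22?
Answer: -9140033/415456 ≈ -22.000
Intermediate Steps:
M(b) = 22
1/(-80043 - 335413) - M(-252) = 1/(-80043 - 335413) - 1*22 = 1/(-415456) - 22 = -1/415456 - 22 = -9140033/415456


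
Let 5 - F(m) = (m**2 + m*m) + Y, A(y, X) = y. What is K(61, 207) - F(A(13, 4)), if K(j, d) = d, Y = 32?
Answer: 572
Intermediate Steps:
F(m) = -27 - 2*m**2 (F(m) = 5 - ((m**2 + m*m) + 32) = 5 - ((m**2 + m**2) + 32) = 5 - (2*m**2 + 32) = 5 - (32 + 2*m**2) = 5 + (-32 - 2*m**2) = -27 - 2*m**2)
K(61, 207) - F(A(13, 4)) = 207 - (-27 - 2*13**2) = 207 - (-27 - 2*169) = 207 - (-27 - 338) = 207 - 1*(-365) = 207 + 365 = 572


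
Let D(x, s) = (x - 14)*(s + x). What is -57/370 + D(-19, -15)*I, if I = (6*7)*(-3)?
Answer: -52307697/370 ≈ -1.4137e+5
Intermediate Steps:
I = -126 (I = 42*(-3) = -126)
D(x, s) = (-14 + x)*(s + x)
-57/370 + D(-19, -15)*I = -57/370 + ((-19)**2 - 14*(-15) - 14*(-19) - 15*(-19))*(-126) = -57*1/370 + (361 + 210 + 266 + 285)*(-126) = -57/370 + 1122*(-126) = -57/370 - 141372 = -52307697/370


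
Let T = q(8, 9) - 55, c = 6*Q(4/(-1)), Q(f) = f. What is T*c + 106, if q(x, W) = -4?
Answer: 1522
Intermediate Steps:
c = -24 (c = 6*(4/(-1)) = 6*(4*(-1)) = 6*(-4) = -24)
T = -59 (T = -4 - 55 = -59)
T*c + 106 = -59*(-24) + 106 = 1416 + 106 = 1522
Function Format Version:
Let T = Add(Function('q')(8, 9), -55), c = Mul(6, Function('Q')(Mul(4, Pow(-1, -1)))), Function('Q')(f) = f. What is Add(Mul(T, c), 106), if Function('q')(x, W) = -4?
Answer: 1522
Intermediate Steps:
c = -24 (c = Mul(6, Mul(4, Pow(-1, -1))) = Mul(6, Mul(4, -1)) = Mul(6, -4) = -24)
T = -59 (T = Add(-4, -55) = -59)
Add(Mul(T, c), 106) = Add(Mul(-59, -24), 106) = Add(1416, 106) = 1522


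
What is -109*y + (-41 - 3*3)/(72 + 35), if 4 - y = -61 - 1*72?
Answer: -1597881/107 ≈ -14933.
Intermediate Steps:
y = 137 (y = 4 - (-61 - 1*72) = 4 - (-61 - 72) = 4 - 1*(-133) = 4 + 133 = 137)
-109*y + (-41 - 3*3)/(72 + 35) = -109*137 + (-41 - 3*3)/(72 + 35) = -14933 + (-41 - 9)/107 = -14933 - 50*1/107 = -14933 - 50/107 = -1597881/107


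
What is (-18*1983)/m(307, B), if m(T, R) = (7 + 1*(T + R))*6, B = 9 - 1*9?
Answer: -5949/314 ≈ -18.946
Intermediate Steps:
B = 0 (B = 9 - 9 = 0)
m(T, R) = 42 + 6*R + 6*T (m(T, R) = (7 + 1*(R + T))*6 = (7 + (R + T))*6 = (7 + R + T)*6 = 42 + 6*R + 6*T)
(-18*1983)/m(307, B) = (-18*1983)/(42 + 6*0 + 6*307) = -35694/(42 + 0 + 1842) = -35694/1884 = -35694*1/1884 = -5949/314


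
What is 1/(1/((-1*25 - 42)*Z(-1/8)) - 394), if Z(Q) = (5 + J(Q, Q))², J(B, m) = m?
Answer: -101907/40151422 ≈ -0.0025381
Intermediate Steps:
Z(Q) = (5 + Q)²
1/(1/((-1*25 - 42)*Z(-1/8)) - 394) = 1/(1/((-1*25 - 42)*(5 - 1/8)²) - 394) = 1/(1/((-25 - 42)*(5 - 1*⅛)²) - 394) = 1/(1/(-67*(5 - ⅛)²) - 394) = 1/(1/(-67*(39/8)²) - 394) = 1/(1/(-67*1521/64) - 394) = 1/(1/(-101907/64) - 394) = 1/(-64/101907 - 394) = 1/(-40151422/101907) = -101907/40151422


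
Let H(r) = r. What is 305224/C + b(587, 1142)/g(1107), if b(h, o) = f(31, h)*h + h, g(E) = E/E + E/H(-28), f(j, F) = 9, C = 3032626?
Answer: -249056536332/1636101727 ≈ -152.23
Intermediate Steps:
g(E) = 1 - E/28 (g(E) = E/E + E/(-28) = 1 + E*(-1/28) = 1 - E/28)
b(h, o) = 10*h (b(h, o) = 9*h + h = 10*h)
305224/C + b(587, 1142)/g(1107) = 305224/3032626 + (10*587)/(1 - 1/28*1107) = 305224*(1/3032626) + 5870/(1 - 1107/28) = 152612/1516313 + 5870/(-1079/28) = 152612/1516313 + 5870*(-28/1079) = 152612/1516313 - 164360/1079 = -249056536332/1636101727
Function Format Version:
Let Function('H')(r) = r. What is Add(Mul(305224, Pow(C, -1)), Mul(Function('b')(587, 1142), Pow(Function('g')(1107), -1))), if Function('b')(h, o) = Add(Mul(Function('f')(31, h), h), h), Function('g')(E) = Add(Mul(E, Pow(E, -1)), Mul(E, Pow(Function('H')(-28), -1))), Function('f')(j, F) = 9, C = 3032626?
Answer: Rational(-249056536332, 1636101727) ≈ -152.23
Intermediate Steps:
Function('g')(E) = Add(1, Mul(Rational(-1, 28), E)) (Function('g')(E) = Add(Mul(E, Pow(E, -1)), Mul(E, Pow(-28, -1))) = Add(1, Mul(E, Rational(-1, 28))) = Add(1, Mul(Rational(-1, 28), E)))
Function('b')(h, o) = Mul(10, h) (Function('b')(h, o) = Add(Mul(9, h), h) = Mul(10, h))
Add(Mul(305224, Pow(C, -1)), Mul(Function('b')(587, 1142), Pow(Function('g')(1107), -1))) = Add(Mul(305224, Pow(3032626, -1)), Mul(Mul(10, 587), Pow(Add(1, Mul(Rational(-1, 28), 1107)), -1))) = Add(Mul(305224, Rational(1, 3032626)), Mul(5870, Pow(Add(1, Rational(-1107, 28)), -1))) = Add(Rational(152612, 1516313), Mul(5870, Pow(Rational(-1079, 28), -1))) = Add(Rational(152612, 1516313), Mul(5870, Rational(-28, 1079))) = Add(Rational(152612, 1516313), Rational(-164360, 1079)) = Rational(-249056536332, 1636101727)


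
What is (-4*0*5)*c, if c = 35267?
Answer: 0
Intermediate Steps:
(-4*0*5)*c = (-4*0*5)*35267 = (0*5)*35267 = 0*35267 = 0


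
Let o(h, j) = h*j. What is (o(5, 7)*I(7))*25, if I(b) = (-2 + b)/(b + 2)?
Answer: 4375/9 ≈ 486.11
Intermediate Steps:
I(b) = (-2 + b)/(2 + b)
(o(5, 7)*I(7))*25 = ((5*7)*((-2 + 7)/(2 + 7)))*25 = (35*(5/9))*25 = (175/9)*25 = 4375/9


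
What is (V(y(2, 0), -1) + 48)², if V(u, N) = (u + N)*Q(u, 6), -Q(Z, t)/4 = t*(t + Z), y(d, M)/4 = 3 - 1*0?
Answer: 22127616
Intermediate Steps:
y(d, M) = 12 (y(d, M) = 4*(3 - 1*0) = 4*(3 + 0) = 4*3 = 12)
Q(Z, t) = -4*t*(Z + t) (Q(Z, t) = -4*t*(t + Z) = -4*t*(Z + t))
V(u, N) = (-144 - 24*u)*(N + u) (V(u, N) = (u + N)*(-4*6*(u + 6)) = (N + u)*(-4*6*(6 + u)) = (N + u)*(-144 - 24*u) = (-144 - 24*u)*(N + u))
(V(y(2, 0), -1) + 48)² = (-24*(6 + 12)*(-1 + 12) + 48)² = (-24*18*11 + 48)² = (-4752 + 48)² = (-4704)² = 22127616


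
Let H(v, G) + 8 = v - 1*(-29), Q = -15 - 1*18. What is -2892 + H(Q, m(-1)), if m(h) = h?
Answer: -2904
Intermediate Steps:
Q = -33 (Q = -15 - 18 = -33)
H(v, G) = 21 + v (H(v, G) = -8 + (v - 1*(-29)) = -8 + (v + 29) = -8 + (29 + v) = 21 + v)
-2892 + H(Q, m(-1)) = -2892 + (21 - 33) = -2892 - 12 = -2904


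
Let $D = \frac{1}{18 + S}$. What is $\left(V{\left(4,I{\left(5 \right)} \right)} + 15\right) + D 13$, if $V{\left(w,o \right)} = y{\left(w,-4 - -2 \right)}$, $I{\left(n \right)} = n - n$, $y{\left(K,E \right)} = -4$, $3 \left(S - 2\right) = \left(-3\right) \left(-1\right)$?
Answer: $\frac{244}{21} \approx 11.619$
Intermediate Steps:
$S = 3$ ($S = 2 + \frac{\left(-3\right) \left(-1\right)}{3} = 2 + \frac{1}{3} \cdot 3 = 2 + 1 = 3$)
$I{\left(n \right)} = 0$
$V{\left(w,o \right)} = -4$
$D = \frac{1}{21}$ ($D = \frac{1}{18 + 3} = \frac{1}{21} \approx 0.047619$)
$\left(V{\left(4,I{\left(5 \right)} \right)} + 15\right) + D 13 = \left(-4 + 15\right) + \frac{1}{21} \cdot 13 = 11 + \frac{13}{21} = \frac{244}{21}$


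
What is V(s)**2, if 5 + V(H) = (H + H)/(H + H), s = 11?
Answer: 16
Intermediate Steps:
V(H) = -4 (V(H) = -5 + (H + H)/(H + H) = -5 + (2*H)/((2*H)) = -5 + (2*H)*(1/(2*H)) = -5 + 1 = -4)
V(s)**2 = (-4)**2 = 16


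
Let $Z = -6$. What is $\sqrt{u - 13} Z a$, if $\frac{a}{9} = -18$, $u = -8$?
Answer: $972 i \sqrt{21} \approx 4454.3 i$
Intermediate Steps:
$a = -162$ ($a = 9 \left(-18\right) = -162$)
$\sqrt{u - 13} Z a = \sqrt{-8 - 13} \left(-6\right) \left(-162\right) = \sqrt{-21} \left(-6\right) \left(-162\right) = i \sqrt{21} \left(-6\right) \left(-162\right) = - 6 i \sqrt{21} \left(-162\right) = 972 i \sqrt{21}$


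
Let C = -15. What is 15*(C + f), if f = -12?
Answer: -405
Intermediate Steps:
15*(C + f) = 15*(-15 - 12) = 15*(-27) = -405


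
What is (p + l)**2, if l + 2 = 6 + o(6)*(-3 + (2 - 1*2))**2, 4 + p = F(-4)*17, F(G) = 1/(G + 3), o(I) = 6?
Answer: 1369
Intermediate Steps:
F(G) = 1/(3 + G)
p = -21 (p = -4 + 17/(3 - 4) = -4 + 17/(-1) = -4 - 1*17 = -4 - 17 = -21)
l = 58 (l = -2 + (6 + 6*(-3 + (2 - 1*2))**2) = -2 + (6 + 6*(-3 + (2 - 2))**2) = -2 + (6 + 6*(-3 + 0)**2) = -2 + (6 + 6*(-3)**2) = -2 + (6 + 6*9) = -2 + (6 + 54) = -2 + 60 = 58)
(p + l)**2 = (-21 + 58)**2 = 37**2 = 1369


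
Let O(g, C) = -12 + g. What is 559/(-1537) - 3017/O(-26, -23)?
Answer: 4615887/58406 ≈ 79.031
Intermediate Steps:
559/(-1537) - 3017/O(-26, -23) = 559/(-1537) - 3017/(-12 - 26) = 559*(-1/1537) - 3017/(-38) = -559/1537 - 3017*(-1/38) = -559/1537 + 3017/38 = 4615887/58406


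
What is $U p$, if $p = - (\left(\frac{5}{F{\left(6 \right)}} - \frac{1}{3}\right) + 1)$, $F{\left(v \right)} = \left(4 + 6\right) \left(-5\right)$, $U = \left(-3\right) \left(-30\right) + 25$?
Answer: $- \frac{391}{6} \approx -65.167$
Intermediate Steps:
$U = 115$ ($U = 90 + 25 = 115$)
$F{\left(v \right)} = -50$ ($F{\left(v \right)} = 10 \left(-5\right) = -50$)
$p = - \frac{17}{30}$ ($p = - (\left(\frac{5}{-50} - \frac{1}{3}\right) + 1) = - (\left(5 \left(- \frac{1}{50}\right) - \frac{1}{3}\right) + 1) = - (\left(- \frac{1}{10} - \frac{1}{3}\right) + 1) = - (- \frac{13}{30} + 1) = \left(-1\right) \frac{17}{30} = - \frac{17}{30} \approx -0.56667$)
$U p = 115 \left(- \frac{17}{30}\right) = - \frac{391}{6}$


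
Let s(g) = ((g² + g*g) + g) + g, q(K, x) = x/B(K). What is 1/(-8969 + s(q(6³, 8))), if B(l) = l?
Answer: -729/6538345 ≈ -0.00011150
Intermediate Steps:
q(K, x) = x/K
s(g) = 2*g + 2*g² (s(g) = ((g² + g²) + g) + g = (2*g² + g) + g = (g + 2*g²) + g = 2*g + 2*g²)
1/(-8969 + s(q(6³, 8))) = 1/(-8969 + 2*(8/(6³))*(1 + 8/(6³))) = 1/(-8969 + 2*(8/216)*(1 + 8/216)) = 1/(-8969 + 2*(8*(1/216))*(1 + 8*(1/216))) = 1/(-8969 + 2*(1/27)*(1 + 1/27)) = 1/(-8969 + 2*(1/27)*(28/27)) = 1/(-8969 + 56/729) = 1/(-6538345/729) = -729/6538345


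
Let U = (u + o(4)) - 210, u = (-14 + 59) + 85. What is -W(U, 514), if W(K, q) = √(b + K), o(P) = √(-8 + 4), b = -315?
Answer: -√(-395 + 2*I) ≈ -0.050315 - 19.875*I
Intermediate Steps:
o(P) = 2*I (o(P) = √(-4) = 2*I)
u = 130 (u = 45 + 85 = 130)
U = -80 + 2*I (U = (130 + 2*I) - 210 = -80 + 2*I ≈ -80.0 + 2.0*I)
W(K, q) = √(-315 + K)
-W(U, 514) = -√(-315 + (-80 + 2*I)) = -√(-395 + 2*I)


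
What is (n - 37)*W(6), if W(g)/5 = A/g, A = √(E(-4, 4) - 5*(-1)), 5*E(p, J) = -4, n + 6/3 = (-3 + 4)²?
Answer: -19*√105/3 ≈ -64.897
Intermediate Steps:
n = -1 (n = -2 + (-3 + 4)² = -2 + 1² = -2 + 1 = -1)
E(p, J) = -⅘ (E(p, J) = (⅕)*(-4) = -⅘)
A = √105/5 (A = √(-⅘ - 5*(-1)) = √(-⅘ + 5) = √(21/5) = √105/5 ≈ 2.0494)
W(g) = √105/g (W(g) = 5*((√105/5)/g) = 5*(√105/(5*g)) = √105/g)
(n - 37)*W(6) = (-1 - 37)*(√105/6) = -38*√105/6 = -19*√105/3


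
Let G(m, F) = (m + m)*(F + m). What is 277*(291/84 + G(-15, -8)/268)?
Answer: 3138133/1876 ≈ 1672.8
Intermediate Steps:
G(m, F) = 2*m*(F + m) (G(m, F) = (2*m)*(F + m) = 2*m*(F + m))
277*(291/84 + G(-15, -8)/268) = 277*(291/84 + (2*(-15)*(-8 - 15))/268) = 277*(291*(1/84) + (2*(-15)*(-23))*(1/268)) = 277*(97/28 + 690*(1/268)) = 277*(97/28 + 345/134) = 277*(11329/1876) = 3138133/1876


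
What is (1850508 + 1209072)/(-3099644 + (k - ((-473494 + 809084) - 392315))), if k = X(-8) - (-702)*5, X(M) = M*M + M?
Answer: -3059580/3039353 ≈ -1.0067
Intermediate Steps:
X(M) = M + M² (X(M) = M² + M = M + M²)
k = 3566 (k = -8*(1 - 8) - (-702)*5 = -8*(-7) - 78*(-45) = 56 + 3510 = 3566)
(1850508 + 1209072)/(-3099644 + (k - ((-473494 + 809084) - 392315))) = (1850508 + 1209072)/(-3099644 + (3566 - ((-473494 + 809084) - 392315))) = 3059580/(-3099644 + (3566 - (335590 - 392315))) = 3059580/(-3099644 + (3566 - 1*(-56725))) = 3059580/(-3099644 + (3566 + 56725)) = 3059580/(-3099644 + 60291) = 3059580/(-3039353) = 3059580*(-1/3039353) = -3059580/3039353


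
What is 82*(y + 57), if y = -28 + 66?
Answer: 7790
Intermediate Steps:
y = 38
82*(y + 57) = 82*(38 + 57) = 82*95 = 7790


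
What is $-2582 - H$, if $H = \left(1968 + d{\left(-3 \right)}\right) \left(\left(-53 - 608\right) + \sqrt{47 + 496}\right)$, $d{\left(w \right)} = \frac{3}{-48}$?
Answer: $\frac{20771595}{16} - \frac{31487 \sqrt{543}}{16} \approx 1.2524 \cdot 10^{6}$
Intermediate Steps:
$d{\left(w \right)} = - \frac{1}{16}$ ($d{\left(w \right)} = 3 \left(- \frac{1}{48}\right) = - \frac{1}{16}$)
$H = - \frac{20812907}{16} + \frac{31487 \sqrt{543}}{16}$ ($H = \left(1968 - \frac{1}{16}\right) \left(\left(-53 - 608\right) + \sqrt{47 + 496}\right) = \frac{31487 \left(-661 + \sqrt{543}\right)}{16} = - \frac{20812907}{16} + \frac{31487 \sqrt{543}}{16} \approx -1.255 \cdot 10^{6}$)
$-2582 - H = -2582 - \left(- \frac{20812907}{16} + \frac{31487 \sqrt{543}}{16}\right) = -2582 + \left(\frac{20812907}{16} - \frac{31487 \sqrt{543}}{16}\right) = \frac{20771595}{16} - \frac{31487 \sqrt{543}}{16}$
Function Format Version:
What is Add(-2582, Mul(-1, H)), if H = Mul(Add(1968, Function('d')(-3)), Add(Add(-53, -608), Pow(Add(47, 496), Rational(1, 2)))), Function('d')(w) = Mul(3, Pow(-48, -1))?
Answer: Add(Rational(20771595, 16), Mul(Rational(-31487, 16), Pow(543, Rational(1, 2)))) ≈ 1.2524e+6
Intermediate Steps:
Function('d')(w) = Rational(-1, 16) (Function('d')(w) = Mul(3, Rational(-1, 48)) = Rational(-1, 16))
H = Add(Rational(-20812907, 16), Mul(Rational(31487, 16), Pow(543, Rational(1, 2)))) (H = Mul(Add(1968, Rational(-1, 16)), Add(Add(-53, -608), Pow(Add(47, 496), Rational(1, 2)))) = Mul(Rational(31487, 16), Add(-661, Pow(543, Rational(1, 2)))) = Add(Rational(-20812907, 16), Mul(Rational(31487, 16), Pow(543, Rational(1, 2)))) ≈ -1.2550e+6)
Add(-2582, Mul(-1, H)) = Add(-2582, Mul(-1, Add(Rational(-20812907, 16), Mul(Rational(31487, 16), Pow(543, Rational(1, 2)))))) = Add(-2582, Add(Rational(20812907, 16), Mul(Rational(-31487, 16), Pow(543, Rational(1, 2))))) = Add(Rational(20771595, 16), Mul(Rational(-31487, 16), Pow(543, Rational(1, 2))))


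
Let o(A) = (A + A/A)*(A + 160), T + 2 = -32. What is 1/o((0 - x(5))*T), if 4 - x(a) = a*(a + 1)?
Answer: 1/639292 ≈ 1.5642e-6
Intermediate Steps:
x(a) = 4 - a*(1 + a) (x(a) = 4 - a*(a + 1) = 4 - a*(1 + a))
T = -34 (T = -2 - 32 = -34)
o(A) = (1 + A)*(160 + A) (o(A) = (A + 1)*(160 + A) = (1 + A)*(160 + A))
1/o((0 - x(5))*T) = 1/(160 + ((0 - (4 - 1*5 - 1*5**2))*(-34))**2 + 161*((0 - (4 - 1*5 - 1*5**2))*(-34))) = 1/(160 + ((0 - (4 - 5 - 1*25))*(-34))**2 + 161*((0 - (4 - 5 - 1*25))*(-34))) = 1/(160 + ((0 - (4 - 5 - 25))*(-34))**2 + 161*((0 - (4 - 5 - 25))*(-34))) = 1/(160 + ((0 - 1*(-26))*(-34))**2 + 161*((0 - 1*(-26))*(-34))) = 1/(160 + ((0 + 26)*(-34))**2 + 161*((0 + 26)*(-34))) = 1/(160 + (26*(-34))**2 + 161*(26*(-34))) = 1/(160 + (-884)**2 + 161*(-884)) = 1/(160 + 781456 - 142324) = 1/639292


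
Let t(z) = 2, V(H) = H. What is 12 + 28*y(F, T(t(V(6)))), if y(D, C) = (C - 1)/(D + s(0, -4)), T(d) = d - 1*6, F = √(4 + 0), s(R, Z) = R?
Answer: -58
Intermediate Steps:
F = 2 (F = √4 = 2)
T(d) = -6 + d (T(d) = d - 6 = -6 + d)
y(D, C) = (-1 + C)/D (y(D, C) = (C - 1)/(D + 0) = (-1 + C)/D)
12 + 28*y(F, T(t(V(6)))) = 12 + 28*((-1 + (-6 + 2))/2) = 12 + 28*((-1 - 4)/2) = 12 + 28*((½)*(-5)) = 12 + 28*(-5/2) = 12 - 70 = -58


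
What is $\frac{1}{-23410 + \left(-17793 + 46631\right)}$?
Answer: $\frac{1}{5428} \approx 0.00018423$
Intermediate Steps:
$\frac{1}{-23410 + \left(-17793 + 46631\right)} = \frac{1}{-23410 + 28838} = \frac{1}{5428}$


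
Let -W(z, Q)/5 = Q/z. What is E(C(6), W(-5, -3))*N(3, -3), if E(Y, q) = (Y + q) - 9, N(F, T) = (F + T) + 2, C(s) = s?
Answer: -12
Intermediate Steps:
W(z, Q) = -5*Q/z
N(F, T) = 2 + F + T
E(Y, q) = -9 + Y + q
E(C(6), W(-5, -3))*N(3, -3) = (-9 + 6 - 5*(-3)/(-5))*(2 + 3 - 3) = (-9 + 6 - 5*(-3)*(-⅕))*2 = (-9 + 6 - 3)*2 = -6*2 = -12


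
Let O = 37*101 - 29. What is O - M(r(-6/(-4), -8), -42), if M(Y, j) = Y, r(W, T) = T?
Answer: 3716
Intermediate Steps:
O = 3708 (O = 3737 - 29 = 3708)
O - M(r(-6/(-4), -8), -42) = 3708 - 1*(-8) = 3708 + 8 = 3716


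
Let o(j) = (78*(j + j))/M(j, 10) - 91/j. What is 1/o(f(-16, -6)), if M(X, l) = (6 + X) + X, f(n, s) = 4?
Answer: 28/611 ≈ 0.045826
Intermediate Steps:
M(X, l) = 6 + 2*X
o(j) = -91/j + 156*j/(6 + 2*j) (o(j) = (78*(j + j))/(6 + 2*j) - 91/j = (78*(2*j))/(6 + 2*j) - 91/j = (156*j)/(6 + 2*j) - 91/j = 156*j/(6 + 2*j) - 91/j = -91/j + 156*j/(6 + 2*j))
1/o(f(-16, -6)) = 1/(13*(-21 - 7*4 + 6*4²)/(4*(3 + 4))) = 1/(13*(¼)*(-21 - 28 + 6*16)/7) = 1/(13*(¼)*(⅐)*(-21 - 28 + 96)) = 1/(13*(¼)*(⅐)*47) = 1/(611/28) = 28/611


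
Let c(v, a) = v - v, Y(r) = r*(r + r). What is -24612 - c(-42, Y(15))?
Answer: -24612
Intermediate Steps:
Y(r) = 2*r**2 (Y(r) = r*(2*r) = 2*r**2)
c(v, a) = 0
-24612 - c(-42, Y(15)) = -24612 - 1*0 = -24612 + 0 = -24612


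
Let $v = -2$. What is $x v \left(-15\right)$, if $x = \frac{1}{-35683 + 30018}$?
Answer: $- \frac{6}{1133} \approx -0.0052957$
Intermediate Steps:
$x = - \frac{1}{5665}$ ($x = \frac{1}{-5665} = - \frac{1}{5665} \approx -0.00017652$)
$x v \left(-15\right) = - \frac{\left(-2\right) \left(-15\right)}{5665} = \left(- \frac{1}{5665}\right) 30 = - \frac{6}{1133}$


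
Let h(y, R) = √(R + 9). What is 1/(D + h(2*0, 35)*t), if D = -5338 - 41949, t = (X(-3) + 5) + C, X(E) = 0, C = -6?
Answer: -47287/2236060325 + 2*√11/2236060325 ≈ -2.1144e-5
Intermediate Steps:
h(y, R) = √(9 + R)
t = -1 (t = (0 + 5) - 6 = 5 - 6 = -1)
D = -47287
1/(D + h(2*0, 35)*t) = 1/(-47287 + √(9 + 35)*(-1)) = 1/(-47287 + √44*(-1)) = 1/(-47287 + (2*√11)*(-1)) = 1/(-47287 - 2*√11)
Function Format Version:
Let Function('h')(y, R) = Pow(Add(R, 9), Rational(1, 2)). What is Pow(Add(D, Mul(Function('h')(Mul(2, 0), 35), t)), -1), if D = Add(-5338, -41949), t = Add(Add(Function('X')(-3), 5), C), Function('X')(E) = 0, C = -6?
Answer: Add(Rational(-47287, 2236060325), Mul(Rational(2, 2236060325), Pow(11, Rational(1, 2)))) ≈ -2.1144e-5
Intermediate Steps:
Function('h')(y, R) = Pow(Add(9, R), Rational(1, 2))
t = -1 (t = Add(Add(0, 5), -6) = Add(5, -6) = -1)
D = -47287
Pow(Add(D, Mul(Function('h')(Mul(2, 0), 35), t)), -1) = Pow(Add(-47287, Mul(Pow(Add(9, 35), Rational(1, 2)), -1)), -1) = Pow(Add(-47287, Mul(Pow(44, Rational(1, 2)), -1)), -1) = Pow(Add(-47287, Mul(Mul(2, Pow(11, Rational(1, 2))), -1)), -1) = Pow(Add(-47287, Mul(-2, Pow(11, Rational(1, 2)))), -1)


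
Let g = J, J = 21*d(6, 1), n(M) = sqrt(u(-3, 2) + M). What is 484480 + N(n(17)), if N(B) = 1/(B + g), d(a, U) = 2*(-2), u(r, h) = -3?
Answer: 243693434/503 - sqrt(14)/7042 ≈ 4.8448e+5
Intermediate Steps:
d(a, U) = -4
n(M) = sqrt(-3 + M)
J = -84 (J = 21*(-4) = -84)
g = -84
N(B) = 1/(-84 + B) (N(B) = 1/(B - 84) = 1/(-84 + B))
484480 + N(n(17)) = 484480 + 1/(-84 + sqrt(-3 + 17)) = 484480 + 1/(-84 + sqrt(14))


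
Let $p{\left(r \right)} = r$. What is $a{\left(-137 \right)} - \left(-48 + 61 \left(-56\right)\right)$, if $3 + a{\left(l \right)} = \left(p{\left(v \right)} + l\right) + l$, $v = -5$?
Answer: $3182$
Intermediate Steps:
$a{\left(l \right)} = -8 + 2 l$ ($a{\left(l \right)} = -3 + \left(\left(-5 + l\right) + l\right) = -3 + \left(-5 + 2 l\right) = -8 + 2 l$)
$a{\left(-137 \right)} - \left(-48 + 61 \left(-56\right)\right) = \left(-8 + 2 \left(-137\right)\right) - \left(-48 + 61 \left(-56\right)\right) = \left(-8 - 274\right) - \left(-48 - 3416\right) = -282 - -3464 = -282 + 3464 = 3182$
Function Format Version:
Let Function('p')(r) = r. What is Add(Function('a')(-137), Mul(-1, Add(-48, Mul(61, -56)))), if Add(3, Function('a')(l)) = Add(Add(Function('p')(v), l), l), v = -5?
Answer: 3182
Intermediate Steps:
Function('a')(l) = Add(-8, Mul(2, l)) (Function('a')(l) = Add(-3, Add(Add(-5, l), l)) = Add(-3, Add(-5, Mul(2, l))) = Add(-8, Mul(2, l)))
Add(Function('a')(-137), Mul(-1, Add(-48, Mul(61, -56)))) = Add(Add(-8, Mul(2, -137)), Mul(-1, Add(-48, Mul(61, -56)))) = Add(Add(-8, -274), Mul(-1, Add(-48, -3416))) = Add(-282, Mul(-1, -3464)) = Add(-282, 3464) = 3182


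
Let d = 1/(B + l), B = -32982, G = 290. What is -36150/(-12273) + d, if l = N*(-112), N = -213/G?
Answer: 57483473905/19515960042 ≈ 2.9455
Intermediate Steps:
N = -213/290 ≈ -0.73448
l = 11928/145 (l = -213/290*(-112) = 11928/145 ≈ 82.262)
d = -145/4770462 (d = 1/(-32982 + 11928/145) = 1/(-4770462/145) = -145/4770462 ≈ -3.0395e-5)
-36150/(-12273) + d = -36150/(-12273) - 145/4770462 = -36150*(-1/12273) - 145/4770462 = 12050/4091 - 145/4770462 = 57483473905/19515960042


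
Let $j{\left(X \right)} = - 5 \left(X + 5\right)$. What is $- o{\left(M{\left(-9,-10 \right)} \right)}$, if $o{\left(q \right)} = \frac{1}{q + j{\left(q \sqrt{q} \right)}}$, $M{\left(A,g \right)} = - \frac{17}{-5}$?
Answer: $- \frac{540}{12901} + \frac{85 \sqrt{85}}{12901} \approx 0.018887$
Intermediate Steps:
$M{\left(A,g \right)} = \frac{17}{5}$ ($M{\left(A,g \right)} = \left(-17\right) \left(- \frac{1}{5}\right) = \frac{17}{5}$)
$j{\left(X \right)} = -25 - 5 X$ ($j{\left(X \right)} = - 5 \left(5 + X\right) = -25 - 5 X$)
$o{\left(q \right)} = \frac{1}{-25 + q - 5 q^{\frac{3}{2}}}$ ($o{\left(q \right)} = \frac{1}{q - \left(25 + 5 q \sqrt{q}\right)} = \frac{1}{q - \left(25 + 5 q^{\frac{3}{2}}\right)} = \frac{1}{-25 + q - 5 q^{\frac{3}{2}}}$)
$- o{\left(M{\left(-9,-10 \right)} \right)} = - \frac{1}{-25 + \frac{17}{5} - 5 \left(\frac{17}{5}\right)^{\frac{3}{2}}} = - \frac{1}{-25 + \frac{17}{5} - 5 \frac{17 \sqrt{85}}{25}} = - \frac{1}{-25 + \frac{17}{5} - \frac{17 \sqrt{85}}{5}} = - \frac{1}{- \frac{108}{5} - \frac{17 \sqrt{85}}{5}}$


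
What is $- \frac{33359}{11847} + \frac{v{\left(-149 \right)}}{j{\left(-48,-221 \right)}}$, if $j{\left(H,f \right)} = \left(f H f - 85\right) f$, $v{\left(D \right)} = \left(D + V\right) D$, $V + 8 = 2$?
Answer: $- \frac{17283828679102}{6138216366711} \approx -2.8158$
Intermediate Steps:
$V = -6$ ($V = -8 + 2 = -6$)
$v{\left(D \right)} = D \left(-6 + D\right)$ ($v{\left(D \right)} = \left(D - 6\right) D = \left(-6 + D\right) D = D \left(-6 + D\right)$)
$j{\left(H,f \right)} = f \left(-85 + H f^{2}\right)$ ($j{\left(H,f \right)} = \left(H f f - 85\right) f = \left(H f^{2} - 85\right) f = \left(-85 + H f^{2}\right) f = f \left(-85 + H f^{2}\right)$)
$- \frac{33359}{11847} + \frac{v{\left(-149 \right)}}{j{\left(-48,-221 \right)}} = - \frac{33359}{11847} + \frac{\left(-149\right) \left(-6 - 149\right)}{\left(-221\right) \left(-85 - 48 \left(-221\right)^{2}\right)} = \left(-33359\right) \frac{1}{11847} + \frac{\left(-149\right) \left(-155\right)}{\left(-221\right) \left(-85 - 2344368\right)} = - \frac{33359}{11847} + \frac{23095}{\left(-221\right) \left(-85 - 2344368\right)} = - \frac{33359}{11847} + \frac{23095}{\left(-221\right) \left(-2344453\right)} = - \frac{33359}{11847} + \frac{23095}{518124113} = - \frac{17283828679102}{6138216366711}$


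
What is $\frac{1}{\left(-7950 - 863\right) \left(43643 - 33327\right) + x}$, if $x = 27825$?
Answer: $- \frac{1}{90887083} \approx -1.1003 \cdot 10^{-8}$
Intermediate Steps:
$\frac{1}{\left(-7950 - 863\right) \left(43643 - 33327\right) + x} = \frac{1}{\left(-7950 - 863\right) \left(43643 - 33327\right) + 27825} = \frac{1}{\left(-8813\right) 10316 + 27825} = \frac{1}{-90914908 + 27825} = \frac{1}{-90887083} = - \frac{1}{90887083}$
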